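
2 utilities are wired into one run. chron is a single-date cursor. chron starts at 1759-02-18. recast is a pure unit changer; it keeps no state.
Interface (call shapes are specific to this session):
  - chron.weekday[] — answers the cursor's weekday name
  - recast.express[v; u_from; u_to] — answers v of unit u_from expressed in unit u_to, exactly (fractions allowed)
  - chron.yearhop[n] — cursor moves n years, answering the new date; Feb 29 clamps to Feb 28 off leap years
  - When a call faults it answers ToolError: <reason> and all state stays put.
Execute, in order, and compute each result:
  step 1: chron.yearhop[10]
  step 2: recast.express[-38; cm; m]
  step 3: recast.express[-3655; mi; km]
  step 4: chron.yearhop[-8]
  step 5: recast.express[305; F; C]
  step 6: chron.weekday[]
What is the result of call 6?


Answer: Wednesday

Derivation:
Using yearhop(n=10), yielding 1769-02-18.
Invoking express(v=-38, u_from=cm, u_to=m), and observe -19/50.
I use express(v=-3655, u_from=mi, u_to=km), yielding -18381726/3125.
Calling yearhop(n=-8), — result: 1761-02-18.
I call express(v=305, u_from=F, u_to=C), yielding 455/3.
I run weekday, → Wednesday.


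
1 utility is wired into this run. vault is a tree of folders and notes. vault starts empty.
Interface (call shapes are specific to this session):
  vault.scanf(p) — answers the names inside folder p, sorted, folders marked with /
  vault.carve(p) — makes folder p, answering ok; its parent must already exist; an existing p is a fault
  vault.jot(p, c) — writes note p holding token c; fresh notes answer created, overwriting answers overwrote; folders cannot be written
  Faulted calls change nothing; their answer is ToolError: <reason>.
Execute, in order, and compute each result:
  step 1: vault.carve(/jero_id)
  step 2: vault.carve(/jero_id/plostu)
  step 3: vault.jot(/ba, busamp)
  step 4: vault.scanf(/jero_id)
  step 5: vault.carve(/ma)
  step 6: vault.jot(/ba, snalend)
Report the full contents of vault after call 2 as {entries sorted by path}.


CALL carve[p→/jero_id]
RET  ok
CALL carve[p→/jero_id/plostu]
RET  ok
CALL jot[p→/ba; c→busamp]
RET  created
CALL scanf[p→/jero_id]
RET  [plostu/]
CALL carve[p→/ma]
RET  ok
CALL jot[p→/ba; c→snalend]
RET  overwrote

Answer: {jero_id/, jero_id/plostu/}


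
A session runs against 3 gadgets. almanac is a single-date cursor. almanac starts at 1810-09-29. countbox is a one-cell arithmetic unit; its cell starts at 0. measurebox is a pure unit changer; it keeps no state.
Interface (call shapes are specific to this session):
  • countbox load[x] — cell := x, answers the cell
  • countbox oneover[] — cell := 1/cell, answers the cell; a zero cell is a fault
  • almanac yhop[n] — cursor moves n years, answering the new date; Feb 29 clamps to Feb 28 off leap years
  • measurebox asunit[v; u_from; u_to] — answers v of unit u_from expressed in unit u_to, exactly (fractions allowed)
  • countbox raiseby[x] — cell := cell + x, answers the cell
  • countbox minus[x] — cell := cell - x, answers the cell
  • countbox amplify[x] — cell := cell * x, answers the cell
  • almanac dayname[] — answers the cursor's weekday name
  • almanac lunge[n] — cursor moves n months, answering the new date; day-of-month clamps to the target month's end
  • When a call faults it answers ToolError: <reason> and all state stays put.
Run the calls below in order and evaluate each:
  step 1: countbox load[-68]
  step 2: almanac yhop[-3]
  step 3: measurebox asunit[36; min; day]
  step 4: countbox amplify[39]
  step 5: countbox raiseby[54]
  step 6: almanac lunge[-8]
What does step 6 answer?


>> countbox load(x: -68)
<< -68
>> almanac yhop(n: -3)
<< 1807-09-29
>> measurebox asunit(v: 36, u_from: min, u_to: day)
<< 1/40
>> countbox amplify(x: 39)
<< -2652
>> countbox raiseby(x: 54)
<< -2598
>> almanac lunge(n: -8)
<< 1807-01-29

Answer: 1807-01-29


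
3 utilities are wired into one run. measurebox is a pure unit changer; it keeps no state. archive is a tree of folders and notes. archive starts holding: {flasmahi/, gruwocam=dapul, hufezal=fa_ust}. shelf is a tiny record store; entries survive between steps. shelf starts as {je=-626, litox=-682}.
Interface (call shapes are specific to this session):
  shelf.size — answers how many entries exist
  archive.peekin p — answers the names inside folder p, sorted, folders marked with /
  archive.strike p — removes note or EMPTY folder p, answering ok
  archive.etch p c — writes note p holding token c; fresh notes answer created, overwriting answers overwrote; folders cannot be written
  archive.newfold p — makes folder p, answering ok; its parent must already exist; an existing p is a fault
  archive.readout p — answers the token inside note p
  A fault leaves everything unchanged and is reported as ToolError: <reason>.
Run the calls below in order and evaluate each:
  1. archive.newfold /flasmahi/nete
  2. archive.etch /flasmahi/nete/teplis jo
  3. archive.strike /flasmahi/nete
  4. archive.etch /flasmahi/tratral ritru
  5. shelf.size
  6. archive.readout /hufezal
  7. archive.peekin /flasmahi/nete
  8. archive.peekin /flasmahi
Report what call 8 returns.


Answer: [nete/, tratral]

Derivation:
Step: archive.newfold[/flasmahi/nete]
Result: ok
Step: archive.etch[/flasmahi/nete/teplis; jo]
Result: created
Step: archive.strike[/flasmahi/nete]
Result: ToolError: not empty
Step: archive.etch[/flasmahi/tratral; ritru]
Result: created
Step: shelf.size[]
Result: 2
Step: archive.readout[/hufezal]
Result: fa_ust
Step: archive.peekin[/flasmahi/nete]
Result: [teplis]
Step: archive.peekin[/flasmahi]
Result: [nete/, tratral]


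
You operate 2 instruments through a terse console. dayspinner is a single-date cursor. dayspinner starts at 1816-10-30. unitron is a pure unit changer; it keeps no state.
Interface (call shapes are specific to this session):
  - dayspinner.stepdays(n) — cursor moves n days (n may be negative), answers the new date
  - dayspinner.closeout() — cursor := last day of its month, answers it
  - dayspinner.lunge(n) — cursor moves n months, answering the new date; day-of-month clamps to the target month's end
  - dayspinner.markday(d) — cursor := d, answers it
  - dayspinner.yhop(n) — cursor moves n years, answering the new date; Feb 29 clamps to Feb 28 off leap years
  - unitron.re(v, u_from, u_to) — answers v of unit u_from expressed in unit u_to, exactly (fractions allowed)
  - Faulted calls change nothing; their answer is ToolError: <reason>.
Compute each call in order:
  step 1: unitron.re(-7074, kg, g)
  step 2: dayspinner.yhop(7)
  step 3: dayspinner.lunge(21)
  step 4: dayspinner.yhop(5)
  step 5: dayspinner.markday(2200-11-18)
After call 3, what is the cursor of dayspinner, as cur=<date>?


Answer: cur=1825-07-30

Derivation:
% re v: -7074 u_from: kg u_to: g
  -7074000
% yhop n: 7
  1823-10-30
% lunge n: 21
  1825-07-30
% yhop n: 5
  1830-07-30
% markday d: 2200-11-18
  2200-11-18


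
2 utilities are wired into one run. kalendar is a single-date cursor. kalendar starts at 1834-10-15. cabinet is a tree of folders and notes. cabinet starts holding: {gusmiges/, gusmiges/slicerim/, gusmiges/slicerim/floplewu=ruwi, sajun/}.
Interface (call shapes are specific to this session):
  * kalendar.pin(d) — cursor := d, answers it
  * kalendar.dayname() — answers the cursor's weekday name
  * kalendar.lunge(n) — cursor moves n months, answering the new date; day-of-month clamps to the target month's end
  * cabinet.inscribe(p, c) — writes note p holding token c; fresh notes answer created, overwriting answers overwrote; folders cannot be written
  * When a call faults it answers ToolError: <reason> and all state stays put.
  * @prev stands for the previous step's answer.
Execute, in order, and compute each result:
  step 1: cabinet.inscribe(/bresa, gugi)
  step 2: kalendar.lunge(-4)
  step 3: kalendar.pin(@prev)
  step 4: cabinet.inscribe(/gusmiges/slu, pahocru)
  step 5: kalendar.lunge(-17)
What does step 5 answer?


I try cabinet.inscribe with /bresa, gugi, and observe created.
Calling kalendar.lunge with -4, yielding 1834-06-15.
Using kalendar.pin with @prev: 1834-06-15.
Using cabinet.inscribe with /gusmiges/slu, pahocru, which returns created.
I invoke kalendar.lunge with -17, and get 1833-01-15.

Answer: 1833-01-15


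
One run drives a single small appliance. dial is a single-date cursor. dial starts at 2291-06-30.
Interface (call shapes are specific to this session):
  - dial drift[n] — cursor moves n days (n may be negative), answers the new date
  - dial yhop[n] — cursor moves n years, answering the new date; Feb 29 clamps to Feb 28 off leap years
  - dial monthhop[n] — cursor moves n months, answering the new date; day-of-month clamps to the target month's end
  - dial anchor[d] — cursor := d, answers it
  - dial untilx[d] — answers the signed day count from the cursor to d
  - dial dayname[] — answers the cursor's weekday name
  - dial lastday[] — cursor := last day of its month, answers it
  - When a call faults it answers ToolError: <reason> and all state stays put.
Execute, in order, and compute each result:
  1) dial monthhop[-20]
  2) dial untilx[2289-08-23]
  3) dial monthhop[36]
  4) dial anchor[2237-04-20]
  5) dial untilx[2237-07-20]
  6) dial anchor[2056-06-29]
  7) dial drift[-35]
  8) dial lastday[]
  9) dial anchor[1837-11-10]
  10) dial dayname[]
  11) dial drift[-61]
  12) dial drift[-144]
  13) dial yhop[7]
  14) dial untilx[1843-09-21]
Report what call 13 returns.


I call dial monthhop using n: -20, → 2289-10-30.
I call dial untilx using d: 2289-08-23, and get -68.
I invoke dial monthhop using n: 36, and see 2292-10-30.
Using dial anchor using d: 2237-04-20, and see 2237-04-20.
I invoke dial untilx using d: 2237-07-20, and see 91.
Using dial anchor using d: 2056-06-29, which returns 2056-06-29.
I run dial drift using n: -35, giving 2056-05-25.
Then dial lastday(), yielding 2056-05-31.
Next I call dial anchor using d: 1837-11-10, → 1837-11-10.
I invoke dial dayname(), and see Friday.
Now I run dial drift using n: -61, yielding 1837-09-10.
Then dial drift using n: -144, yielding 1837-04-19.
Invoking dial yhop using n: 7, and get 1844-04-19.
Using dial untilx using d: 1843-09-21, → -211.

Answer: 1844-04-19


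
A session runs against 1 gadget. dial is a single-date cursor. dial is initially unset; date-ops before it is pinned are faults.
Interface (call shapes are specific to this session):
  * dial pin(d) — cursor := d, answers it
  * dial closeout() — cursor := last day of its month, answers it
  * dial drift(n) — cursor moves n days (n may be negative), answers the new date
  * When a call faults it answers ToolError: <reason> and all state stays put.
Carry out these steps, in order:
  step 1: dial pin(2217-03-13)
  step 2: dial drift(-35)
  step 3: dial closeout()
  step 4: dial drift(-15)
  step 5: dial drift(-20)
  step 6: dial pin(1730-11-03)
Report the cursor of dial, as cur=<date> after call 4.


Answer: cur=2217-02-13

Derivation:
Now I run dial pin with d=2217-03-13, yielding 2217-03-13.
Using dial drift with n=-35, which returns 2217-02-06.
Then dial closeout(), and see 2217-02-28.
Invoking dial drift with n=-15, and observe 2217-02-13.
I use dial drift with n=-20, and see 2217-01-24.
Calling dial pin with d=1730-11-03, — result: 1730-11-03.


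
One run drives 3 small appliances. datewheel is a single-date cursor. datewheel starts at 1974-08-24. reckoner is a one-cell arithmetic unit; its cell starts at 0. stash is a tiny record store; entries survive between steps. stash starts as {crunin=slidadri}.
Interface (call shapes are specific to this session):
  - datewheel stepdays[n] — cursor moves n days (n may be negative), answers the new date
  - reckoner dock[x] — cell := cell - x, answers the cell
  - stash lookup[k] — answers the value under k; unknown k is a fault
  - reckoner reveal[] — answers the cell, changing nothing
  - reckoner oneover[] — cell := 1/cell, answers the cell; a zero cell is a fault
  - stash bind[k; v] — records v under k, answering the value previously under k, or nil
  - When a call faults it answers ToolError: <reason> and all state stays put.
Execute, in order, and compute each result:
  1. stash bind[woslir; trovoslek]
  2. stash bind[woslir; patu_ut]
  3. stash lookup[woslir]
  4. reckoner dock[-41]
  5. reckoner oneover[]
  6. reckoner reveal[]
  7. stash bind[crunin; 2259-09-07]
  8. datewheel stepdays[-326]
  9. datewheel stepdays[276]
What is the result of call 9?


Step: stash bind[k: woslir; v: trovoslek]
Result: nil
Step: stash bind[k: woslir; v: patu_ut]
Result: trovoslek
Step: stash lookup[k: woslir]
Result: patu_ut
Step: reckoner dock[x: -41]
Result: 41
Step: reckoner oneover[]
Result: 1/41
Step: reckoner reveal[]
Result: 1/41
Step: stash bind[k: crunin; v: 2259-09-07]
Result: slidadri
Step: datewheel stepdays[n: -326]
Result: 1973-10-02
Step: datewheel stepdays[n: 276]
Result: 1974-07-05

Answer: 1974-07-05


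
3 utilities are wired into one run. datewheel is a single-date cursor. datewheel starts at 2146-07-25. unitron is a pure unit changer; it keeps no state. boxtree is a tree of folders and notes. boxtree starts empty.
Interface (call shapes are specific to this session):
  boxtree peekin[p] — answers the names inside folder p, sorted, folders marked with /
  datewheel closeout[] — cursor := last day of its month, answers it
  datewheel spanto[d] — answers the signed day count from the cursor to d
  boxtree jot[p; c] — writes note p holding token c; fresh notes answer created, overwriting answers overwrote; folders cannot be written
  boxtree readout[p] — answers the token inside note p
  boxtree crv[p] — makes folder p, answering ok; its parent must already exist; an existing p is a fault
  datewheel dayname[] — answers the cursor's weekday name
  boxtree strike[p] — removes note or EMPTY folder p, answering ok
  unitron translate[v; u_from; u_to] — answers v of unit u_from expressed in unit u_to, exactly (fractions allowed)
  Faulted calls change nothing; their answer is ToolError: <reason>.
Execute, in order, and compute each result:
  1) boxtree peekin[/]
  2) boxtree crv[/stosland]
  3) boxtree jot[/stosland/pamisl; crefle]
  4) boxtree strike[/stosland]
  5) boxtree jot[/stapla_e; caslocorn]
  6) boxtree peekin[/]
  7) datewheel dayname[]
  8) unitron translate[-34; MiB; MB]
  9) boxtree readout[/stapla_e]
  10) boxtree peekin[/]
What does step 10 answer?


Answer: [stapla_e, stosland/]

Derivation:
-- boxtree peekin(p: /) : []
-- boxtree crv(p: /stosland) : ok
-- boxtree jot(p: /stosland/pamisl, c: crefle) : created
-- boxtree strike(p: /stosland) : ToolError: not empty
-- boxtree jot(p: /stapla_e, c: caslocorn) : created
-- boxtree peekin(p: /) : [stapla_e, stosland/]
-- datewheel dayname() : Monday
-- unitron translate(v: -34, u_from: MiB, u_to: MB) : -557056/15625
-- boxtree readout(p: /stapla_e) : caslocorn
-- boxtree peekin(p: /) : [stapla_e, stosland/]


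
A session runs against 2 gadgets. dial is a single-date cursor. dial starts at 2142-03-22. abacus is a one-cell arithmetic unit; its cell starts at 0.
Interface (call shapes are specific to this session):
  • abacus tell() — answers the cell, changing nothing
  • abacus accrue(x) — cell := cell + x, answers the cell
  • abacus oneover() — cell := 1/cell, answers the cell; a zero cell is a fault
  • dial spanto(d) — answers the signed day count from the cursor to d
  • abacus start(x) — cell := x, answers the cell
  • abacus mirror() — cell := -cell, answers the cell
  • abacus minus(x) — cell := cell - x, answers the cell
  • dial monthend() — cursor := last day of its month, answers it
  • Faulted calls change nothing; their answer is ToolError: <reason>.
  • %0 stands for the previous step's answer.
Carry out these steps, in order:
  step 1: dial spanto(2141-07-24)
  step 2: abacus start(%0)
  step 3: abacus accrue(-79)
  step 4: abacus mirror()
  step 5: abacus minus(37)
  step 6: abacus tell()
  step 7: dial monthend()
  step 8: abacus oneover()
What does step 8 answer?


;; dial spanto(d=2141-07-24) : -241
;; abacus start(x=%0) : -241
;; abacus accrue(x=-79) : -320
;; abacus mirror() : 320
;; abacus minus(x=37) : 283
;; abacus tell() : 283
;; dial monthend() : 2142-03-31
;; abacus oneover() : 1/283

Answer: 1/283


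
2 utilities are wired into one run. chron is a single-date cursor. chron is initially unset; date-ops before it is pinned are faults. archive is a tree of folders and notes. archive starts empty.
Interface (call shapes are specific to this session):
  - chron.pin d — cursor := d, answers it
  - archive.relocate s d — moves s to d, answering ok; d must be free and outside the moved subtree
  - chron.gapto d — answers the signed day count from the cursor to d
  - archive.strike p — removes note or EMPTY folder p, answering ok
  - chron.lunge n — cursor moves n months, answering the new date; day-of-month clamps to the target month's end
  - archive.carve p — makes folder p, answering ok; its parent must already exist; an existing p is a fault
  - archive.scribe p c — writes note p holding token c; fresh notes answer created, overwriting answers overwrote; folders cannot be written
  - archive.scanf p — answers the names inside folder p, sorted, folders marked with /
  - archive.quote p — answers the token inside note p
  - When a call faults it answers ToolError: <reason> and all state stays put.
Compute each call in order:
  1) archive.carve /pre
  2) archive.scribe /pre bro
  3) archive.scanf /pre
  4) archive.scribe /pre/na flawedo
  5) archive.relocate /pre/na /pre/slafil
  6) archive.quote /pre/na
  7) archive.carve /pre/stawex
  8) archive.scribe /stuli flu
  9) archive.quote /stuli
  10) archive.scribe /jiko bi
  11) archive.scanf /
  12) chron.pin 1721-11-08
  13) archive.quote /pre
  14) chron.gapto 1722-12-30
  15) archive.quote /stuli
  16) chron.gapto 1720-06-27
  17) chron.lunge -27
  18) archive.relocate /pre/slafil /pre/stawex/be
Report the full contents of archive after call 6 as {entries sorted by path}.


Answer: {pre/, pre/slafil=flawedo}

Derivation:
Act: archive.carve[p: /pre]
Obs: ok
Act: archive.scribe[p: /pre; c: bro]
Obs: ToolError: is a directory
Act: archive.scanf[p: /pre]
Obs: []
Act: archive.scribe[p: /pre/na; c: flawedo]
Obs: created
Act: archive.relocate[s: /pre/na; d: /pre/slafil]
Obs: ok
Act: archive.quote[p: /pre/na]
Obs: ToolError: not found
Act: archive.carve[p: /pre/stawex]
Obs: ok
Act: archive.scribe[p: /stuli; c: flu]
Obs: created
Act: archive.quote[p: /stuli]
Obs: flu
Act: archive.scribe[p: /jiko; c: bi]
Obs: created
Act: archive.scanf[p: /]
Obs: [jiko, pre/, stuli]
Act: chron.pin[d: 1721-11-08]
Obs: 1721-11-08
Act: archive.quote[p: /pre]
Obs: ToolError: is a directory
Act: chron.gapto[d: 1722-12-30]
Obs: 417
Act: archive.quote[p: /stuli]
Obs: flu
Act: chron.gapto[d: 1720-06-27]
Obs: -499
Act: chron.lunge[n: -27]
Obs: 1719-08-08
Act: archive.relocate[s: /pre/slafil; d: /pre/stawex/be]
Obs: ok


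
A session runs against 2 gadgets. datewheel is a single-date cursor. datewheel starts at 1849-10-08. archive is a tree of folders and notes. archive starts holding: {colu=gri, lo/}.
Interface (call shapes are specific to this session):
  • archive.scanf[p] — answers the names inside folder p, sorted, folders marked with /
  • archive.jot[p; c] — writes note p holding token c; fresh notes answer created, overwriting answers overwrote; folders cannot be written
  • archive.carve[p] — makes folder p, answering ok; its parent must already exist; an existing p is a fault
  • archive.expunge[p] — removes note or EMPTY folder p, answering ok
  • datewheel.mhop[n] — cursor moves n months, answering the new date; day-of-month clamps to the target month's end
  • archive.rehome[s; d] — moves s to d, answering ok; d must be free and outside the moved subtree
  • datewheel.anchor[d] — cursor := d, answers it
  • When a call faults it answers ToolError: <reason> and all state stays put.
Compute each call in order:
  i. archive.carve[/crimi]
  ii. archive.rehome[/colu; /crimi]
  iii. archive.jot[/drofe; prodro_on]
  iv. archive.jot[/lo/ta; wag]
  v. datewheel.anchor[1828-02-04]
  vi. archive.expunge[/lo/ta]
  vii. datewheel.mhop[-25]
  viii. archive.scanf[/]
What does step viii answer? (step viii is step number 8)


Answer: [colu, crimi/, drofe, lo/]

Derivation:
·→ archive.carve(p=/crimi)
·← ok
·→ archive.rehome(s=/colu, d=/crimi)
·← ToolError: exists
·→ archive.jot(p=/drofe, c=prodro_on)
·← created
·→ archive.jot(p=/lo/ta, c=wag)
·← created
·→ datewheel.anchor(d=1828-02-04)
·← 1828-02-04
·→ archive.expunge(p=/lo/ta)
·← ok
·→ datewheel.mhop(n=-25)
·← 1826-01-04
·→ archive.scanf(p=/)
·← [colu, crimi/, drofe, lo/]


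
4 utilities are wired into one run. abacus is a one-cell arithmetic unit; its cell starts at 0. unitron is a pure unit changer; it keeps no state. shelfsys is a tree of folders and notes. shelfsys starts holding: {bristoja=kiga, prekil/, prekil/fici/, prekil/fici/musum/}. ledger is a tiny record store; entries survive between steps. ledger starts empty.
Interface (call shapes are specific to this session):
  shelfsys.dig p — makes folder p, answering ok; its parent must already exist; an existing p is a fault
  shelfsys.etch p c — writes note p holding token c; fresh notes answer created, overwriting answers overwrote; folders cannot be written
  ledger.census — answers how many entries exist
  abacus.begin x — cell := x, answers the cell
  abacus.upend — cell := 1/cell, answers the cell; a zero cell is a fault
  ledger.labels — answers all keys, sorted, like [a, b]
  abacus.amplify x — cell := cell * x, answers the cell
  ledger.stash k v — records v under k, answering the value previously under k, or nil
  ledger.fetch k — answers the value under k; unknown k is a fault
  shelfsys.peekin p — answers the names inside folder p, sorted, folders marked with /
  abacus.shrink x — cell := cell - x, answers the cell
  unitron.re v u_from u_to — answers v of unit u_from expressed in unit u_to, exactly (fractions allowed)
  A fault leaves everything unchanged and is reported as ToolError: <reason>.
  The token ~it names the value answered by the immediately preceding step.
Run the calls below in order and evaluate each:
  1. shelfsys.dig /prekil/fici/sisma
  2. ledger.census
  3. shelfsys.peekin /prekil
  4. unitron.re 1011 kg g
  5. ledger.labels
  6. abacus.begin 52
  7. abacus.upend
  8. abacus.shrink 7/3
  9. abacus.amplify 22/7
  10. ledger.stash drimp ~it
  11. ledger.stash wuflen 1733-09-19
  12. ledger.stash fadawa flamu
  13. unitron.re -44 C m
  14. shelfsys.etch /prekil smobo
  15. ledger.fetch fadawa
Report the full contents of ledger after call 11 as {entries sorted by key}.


% shelfsys.dig p: /prekil/fici/sisma
:: ok
% ledger.census
:: 0
% shelfsys.peekin p: /prekil
:: [fici/]
% unitron.re v: 1011 u_from: kg u_to: g
:: 1011000
% ledger.labels
:: []
% abacus.begin x: 52
:: 52
% abacus.upend
:: 1/52
% abacus.shrink x: 7/3
:: -361/156
% abacus.amplify x: 22/7
:: -3971/546
% ledger.stash k: drimp v: ~it
:: nil
% ledger.stash k: wuflen v: 1733-09-19
:: nil
% ledger.stash k: fadawa v: flamu
:: nil
% unitron.re v: -44 u_from: C u_to: m
:: ToolError: incompatible units
% shelfsys.etch p: /prekil c: smobo
:: ToolError: is a directory
% ledger.fetch k: fadawa
:: flamu

Answer: {drimp=-3971/546, wuflen=1733-09-19}


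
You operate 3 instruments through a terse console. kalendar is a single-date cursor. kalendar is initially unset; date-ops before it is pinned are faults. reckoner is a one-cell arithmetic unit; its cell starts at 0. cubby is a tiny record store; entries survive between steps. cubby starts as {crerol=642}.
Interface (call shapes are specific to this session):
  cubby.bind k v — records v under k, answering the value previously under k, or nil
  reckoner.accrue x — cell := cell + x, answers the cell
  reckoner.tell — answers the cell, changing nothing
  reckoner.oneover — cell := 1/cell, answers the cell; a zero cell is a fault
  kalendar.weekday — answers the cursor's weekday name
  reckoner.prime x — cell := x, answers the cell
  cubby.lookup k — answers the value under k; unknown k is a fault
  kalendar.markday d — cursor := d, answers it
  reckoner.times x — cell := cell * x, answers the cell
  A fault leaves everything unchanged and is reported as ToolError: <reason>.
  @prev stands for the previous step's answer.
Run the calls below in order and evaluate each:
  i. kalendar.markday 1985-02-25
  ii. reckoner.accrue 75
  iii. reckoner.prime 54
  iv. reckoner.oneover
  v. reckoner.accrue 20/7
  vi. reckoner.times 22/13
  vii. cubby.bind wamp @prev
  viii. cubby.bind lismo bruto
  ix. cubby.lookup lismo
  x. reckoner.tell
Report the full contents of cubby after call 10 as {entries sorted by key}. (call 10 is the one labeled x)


Using markday(d: 1985-02-25), and see 1985-02-25.
I run accrue(x: 75), — result: 75.
Calling prime(x: 54), and get 54.
Invoking oneover, — result: 1/54.
I use accrue(x: 20/7), — result: 1087/378.
Then times(x: 22/13), which returns 11957/2457.
Now I run bind(k: wamp, v: @prev), and see nil.
Then bind(k: lismo, v: bruto), giving nil.
I run lookup(k: lismo), → bruto.
I call tell, — result: 11957/2457.

Answer: {crerol=642, lismo=bruto, wamp=11957/2457}


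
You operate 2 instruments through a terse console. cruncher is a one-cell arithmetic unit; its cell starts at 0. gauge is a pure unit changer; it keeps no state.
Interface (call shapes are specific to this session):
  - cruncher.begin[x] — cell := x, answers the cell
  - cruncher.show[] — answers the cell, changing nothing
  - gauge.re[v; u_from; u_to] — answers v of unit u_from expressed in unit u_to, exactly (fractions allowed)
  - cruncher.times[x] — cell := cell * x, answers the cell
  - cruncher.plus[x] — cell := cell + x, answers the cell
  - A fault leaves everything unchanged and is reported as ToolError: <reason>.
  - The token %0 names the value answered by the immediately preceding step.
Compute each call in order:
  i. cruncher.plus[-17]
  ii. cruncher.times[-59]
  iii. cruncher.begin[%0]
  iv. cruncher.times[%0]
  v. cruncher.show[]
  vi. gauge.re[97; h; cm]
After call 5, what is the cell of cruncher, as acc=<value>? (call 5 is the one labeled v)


;; 1. plus(x→-17) ~> -17
;; 2. times(x→-59) ~> 1003
;; 3. begin(x→%0) ~> 1003
;; 4. times(x→%0) ~> 1006009
;; 5. show() ~> 1006009
;; 6. re(v→97, u_from→h, u_to→cm) ~> ToolError: incompatible units

Answer: acc=1006009


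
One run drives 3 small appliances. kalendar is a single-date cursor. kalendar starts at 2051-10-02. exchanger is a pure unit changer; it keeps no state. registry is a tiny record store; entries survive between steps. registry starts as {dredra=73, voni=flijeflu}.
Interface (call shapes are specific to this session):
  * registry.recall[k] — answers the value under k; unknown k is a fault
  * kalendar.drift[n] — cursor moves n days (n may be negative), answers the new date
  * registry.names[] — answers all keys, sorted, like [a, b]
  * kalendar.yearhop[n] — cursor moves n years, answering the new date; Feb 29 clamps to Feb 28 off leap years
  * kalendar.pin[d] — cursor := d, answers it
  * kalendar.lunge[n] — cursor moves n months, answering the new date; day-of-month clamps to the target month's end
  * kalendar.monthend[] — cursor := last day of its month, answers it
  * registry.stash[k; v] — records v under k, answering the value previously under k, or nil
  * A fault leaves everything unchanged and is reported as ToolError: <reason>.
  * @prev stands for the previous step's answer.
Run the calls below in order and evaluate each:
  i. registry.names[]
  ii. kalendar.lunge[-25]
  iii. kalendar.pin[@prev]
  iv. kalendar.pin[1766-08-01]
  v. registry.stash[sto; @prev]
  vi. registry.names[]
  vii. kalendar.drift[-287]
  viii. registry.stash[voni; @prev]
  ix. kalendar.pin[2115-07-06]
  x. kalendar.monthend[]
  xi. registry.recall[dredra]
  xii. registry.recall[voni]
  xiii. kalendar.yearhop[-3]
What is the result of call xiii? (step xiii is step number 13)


Answer: 2112-07-31

Derivation:
# names() : [dredra, voni]
# lunge(n='-25') : 2049-09-02
# pin(d='@prev') : 2049-09-02
# pin(d='1766-08-01') : 1766-08-01
# stash(k='sto', v='@prev') : nil
# names() : [dredra, sto, voni]
# drift(n='-287') : 1765-10-18
# stash(k='voni', v='@prev') : flijeflu
# pin(d='2115-07-06') : 2115-07-06
# monthend() : 2115-07-31
# recall(k='dredra') : 73
# recall(k='voni') : 1765-10-18
# yearhop(n='-3') : 2112-07-31


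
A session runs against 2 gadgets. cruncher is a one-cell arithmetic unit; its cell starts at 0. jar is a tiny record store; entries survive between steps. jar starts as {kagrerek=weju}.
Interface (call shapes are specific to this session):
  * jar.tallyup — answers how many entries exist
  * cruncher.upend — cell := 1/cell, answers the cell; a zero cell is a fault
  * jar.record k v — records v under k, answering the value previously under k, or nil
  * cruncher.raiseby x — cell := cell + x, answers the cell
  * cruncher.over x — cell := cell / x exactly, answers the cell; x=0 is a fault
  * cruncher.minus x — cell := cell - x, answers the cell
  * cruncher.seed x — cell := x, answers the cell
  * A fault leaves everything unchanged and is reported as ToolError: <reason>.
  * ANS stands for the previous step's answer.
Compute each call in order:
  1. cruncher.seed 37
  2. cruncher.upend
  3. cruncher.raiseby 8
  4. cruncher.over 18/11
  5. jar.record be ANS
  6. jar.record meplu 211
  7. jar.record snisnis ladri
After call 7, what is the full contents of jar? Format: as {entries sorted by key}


;; cruncher.seed(x: 37) : 37
;; cruncher.upend() : 1/37
;; cruncher.raiseby(x: 8) : 297/37
;; cruncher.over(x: 18/11) : 363/74
;; jar.record(k: be, v: ANS) : nil
;; jar.record(k: meplu, v: 211) : nil
;; jar.record(k: snisnis, v: ladri) : nil

Answer: {be=363/74, kagrerek=weju, meplu=211, snisnis=ladri}


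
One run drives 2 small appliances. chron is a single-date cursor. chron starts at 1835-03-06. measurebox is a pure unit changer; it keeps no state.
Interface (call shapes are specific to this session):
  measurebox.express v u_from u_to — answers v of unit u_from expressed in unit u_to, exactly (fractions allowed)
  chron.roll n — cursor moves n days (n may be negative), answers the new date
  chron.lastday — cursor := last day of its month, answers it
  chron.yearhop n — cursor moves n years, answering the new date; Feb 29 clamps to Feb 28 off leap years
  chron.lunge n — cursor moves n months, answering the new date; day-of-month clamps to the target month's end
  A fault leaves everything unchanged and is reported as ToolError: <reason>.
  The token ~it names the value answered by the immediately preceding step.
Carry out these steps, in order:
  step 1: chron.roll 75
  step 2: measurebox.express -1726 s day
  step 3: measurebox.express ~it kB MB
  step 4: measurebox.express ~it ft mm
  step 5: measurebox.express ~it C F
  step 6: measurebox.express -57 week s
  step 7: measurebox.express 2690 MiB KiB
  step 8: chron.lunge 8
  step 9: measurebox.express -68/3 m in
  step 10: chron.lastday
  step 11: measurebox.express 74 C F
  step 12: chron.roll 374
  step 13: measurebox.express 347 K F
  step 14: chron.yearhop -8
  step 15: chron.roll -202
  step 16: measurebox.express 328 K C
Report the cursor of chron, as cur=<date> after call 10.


Answer: cur=1836-01-31

Derivation:
>> roll(n='75')
<< 1835-05-20
>> express(v='-1726', u_from='s', u_to='day')
<< -863/43200
>> express(v='~it', u_from='kB', u_to='MB')
<< -863/43200000
>> express(v='~it', u_from='ft', u_to='mm')
<< -109601/18000000
>> express(v='~it', u_from='C', u_to='F')
<< 319890399/10000000
>> express(v='-57', u_from='week', u_to='s')
<< -34473600
>> express(v='2690', u_from='MiB', u_to='KiB')
<< 2754560
>> lunge(n='8')
<< 1836-01-20
>> express(v='-68/3', u_from='m', u_to='in')
<< -340000/381
>> lastday()
<< 1836-01-31
>> express(v='74', u_from='C', u_to='F')
<< 826/5
>> roll(n='374')
<< 1837-02-08
>> express(v='347', u_from='K', u_to='F')
<< 16493/100
>> yearhop(n='-8')
<< 1829-02-08
>> roll(n='-202')
<< 1828-07-21
>> express(v='328', u_from='K', u_to='C')
<< 1097/20


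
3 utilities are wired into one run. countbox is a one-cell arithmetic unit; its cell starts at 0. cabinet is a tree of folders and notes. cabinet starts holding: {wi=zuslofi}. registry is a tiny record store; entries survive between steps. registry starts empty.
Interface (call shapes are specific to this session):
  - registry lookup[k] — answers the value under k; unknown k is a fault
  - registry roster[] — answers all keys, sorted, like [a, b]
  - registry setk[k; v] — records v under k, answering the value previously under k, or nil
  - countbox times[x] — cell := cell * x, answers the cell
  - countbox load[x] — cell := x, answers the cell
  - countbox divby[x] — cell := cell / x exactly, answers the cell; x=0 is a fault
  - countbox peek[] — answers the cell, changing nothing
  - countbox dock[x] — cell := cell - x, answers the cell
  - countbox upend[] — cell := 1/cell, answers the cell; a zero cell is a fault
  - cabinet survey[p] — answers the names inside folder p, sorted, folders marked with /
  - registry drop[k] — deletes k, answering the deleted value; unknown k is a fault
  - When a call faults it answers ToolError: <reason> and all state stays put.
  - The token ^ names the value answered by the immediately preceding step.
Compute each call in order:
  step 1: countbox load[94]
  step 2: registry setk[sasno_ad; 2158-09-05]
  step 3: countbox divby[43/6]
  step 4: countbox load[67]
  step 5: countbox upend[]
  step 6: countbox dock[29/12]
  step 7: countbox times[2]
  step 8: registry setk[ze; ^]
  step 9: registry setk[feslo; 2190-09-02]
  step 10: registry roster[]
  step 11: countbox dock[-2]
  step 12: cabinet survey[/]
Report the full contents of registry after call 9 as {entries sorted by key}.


Answer: {feslo=2190-09-02, sasno_ad=2158-09-05, ze=-1931/402}

Derivation:
;; 1. countbox load(x→94) : 94
;; 2. registry setk(k→sasno_ad, v→2158-09-05) : nil
;; 3. countbox divby(x→43/6) : 564/43
;; 4. countbox load(x→67) : 67
;; 5. countbox upend() : 1/67
;; 6. countbox dock(x→29/12) : -1931/804
;; 7. countbox times(x→2) : -1931/402
;; 8. registry setk(k→ze, v→^) : nil
;; 9. registry setk(k→feslo, v→2190-09-02) : nil
;; 10. registry roster() : [feslo, sasno_ad, ze]
;; 11. countbox dock(x→-2) : -1127/402
;; 12. cabinet survey(p→/) : [wi]


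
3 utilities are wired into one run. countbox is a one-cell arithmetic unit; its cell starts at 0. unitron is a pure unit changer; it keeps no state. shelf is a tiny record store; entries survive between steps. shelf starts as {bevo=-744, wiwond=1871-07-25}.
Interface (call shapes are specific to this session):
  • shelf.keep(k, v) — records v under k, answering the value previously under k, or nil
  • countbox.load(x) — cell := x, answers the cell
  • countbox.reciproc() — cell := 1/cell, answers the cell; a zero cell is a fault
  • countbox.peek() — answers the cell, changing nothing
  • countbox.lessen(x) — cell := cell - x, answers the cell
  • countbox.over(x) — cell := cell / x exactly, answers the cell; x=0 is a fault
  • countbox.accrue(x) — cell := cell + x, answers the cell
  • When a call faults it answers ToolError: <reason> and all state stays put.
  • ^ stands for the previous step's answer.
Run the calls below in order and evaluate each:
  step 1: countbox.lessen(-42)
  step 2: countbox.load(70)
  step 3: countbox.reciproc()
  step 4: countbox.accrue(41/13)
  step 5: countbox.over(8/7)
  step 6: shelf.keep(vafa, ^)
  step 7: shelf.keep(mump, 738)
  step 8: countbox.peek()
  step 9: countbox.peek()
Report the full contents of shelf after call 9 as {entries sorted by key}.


→ countbox.lessen(x→-42)
← 42
→ countbox.load(x→70)
← 70
→ countbox.reciproc()
← 1/70
→ countbox.accrue(x→41/13)
← 2883/910
→ countbox.over(x→8/7)
← 2883/1040
→ shelf.keep(k→vafa, v→^)
← nil
→ shelf.keep(k→mump, v→738)
← nil
→ countbox.peek()
← 2883/1040
→ countbox.peek()
← 2883/1040

Answer: {bevo=-744, mump=738, vafa=2883/1040, wiwond=1871-07-25}


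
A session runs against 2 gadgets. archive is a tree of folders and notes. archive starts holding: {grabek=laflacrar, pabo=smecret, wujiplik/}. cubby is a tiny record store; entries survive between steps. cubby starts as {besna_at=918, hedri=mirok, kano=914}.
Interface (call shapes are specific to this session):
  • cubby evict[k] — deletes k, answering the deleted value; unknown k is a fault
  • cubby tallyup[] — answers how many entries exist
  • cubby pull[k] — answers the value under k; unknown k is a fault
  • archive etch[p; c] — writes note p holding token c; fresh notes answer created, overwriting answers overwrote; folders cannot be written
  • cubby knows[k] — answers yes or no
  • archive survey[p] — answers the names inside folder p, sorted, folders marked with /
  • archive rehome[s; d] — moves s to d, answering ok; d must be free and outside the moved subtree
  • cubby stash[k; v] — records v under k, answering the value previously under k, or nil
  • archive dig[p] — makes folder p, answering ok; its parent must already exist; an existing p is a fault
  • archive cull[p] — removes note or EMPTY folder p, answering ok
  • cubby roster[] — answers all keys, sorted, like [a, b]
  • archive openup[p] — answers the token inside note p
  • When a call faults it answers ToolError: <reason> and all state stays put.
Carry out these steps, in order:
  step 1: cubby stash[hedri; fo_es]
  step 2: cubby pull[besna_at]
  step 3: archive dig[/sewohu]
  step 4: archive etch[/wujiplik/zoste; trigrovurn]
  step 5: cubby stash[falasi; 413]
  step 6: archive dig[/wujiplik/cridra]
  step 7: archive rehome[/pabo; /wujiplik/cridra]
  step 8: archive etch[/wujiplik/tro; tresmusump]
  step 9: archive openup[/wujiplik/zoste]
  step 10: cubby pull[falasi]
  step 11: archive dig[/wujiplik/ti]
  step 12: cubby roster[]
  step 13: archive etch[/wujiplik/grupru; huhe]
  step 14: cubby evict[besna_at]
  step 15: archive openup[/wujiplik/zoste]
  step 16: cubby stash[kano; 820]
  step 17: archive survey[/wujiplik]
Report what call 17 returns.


Answer: [cridra/, grupru, ti/, tro, zoste]

Derivation:
# 1. cubby stash(k: hedri, v: fo_es) : mirok
# 2. cubby pull(k: besna_at) : 918
# 3. archive dig(p: /sewohu) : ok
# 4. archive etch(p: /wujiplik/zoste, c: trigrovurn) : created
# 5. cubby stash(k: falasi, v: 413) : nil
# 6. archive dig(p: /wujiplik/cridra) : ok
# 7. archive rehome(s: /pabo, d: /wujiplik/cridra) : ToolError: exists
# 8. archive etch(p: /wujiplik/tro, c: tresmusump) : created
# 9. archive openup(p: /wujiplik/zoste) : trigrovurn
# 10. cubby pull(k: falasi) : 413
# 11. archive dig(p: /wujiplik/ti) : ok
# 12. cubby roster() : [besna_at, falasi, hedri, kano]
# 13. archive etch(p: /wujiplik/grupru, c: huhe) : created
# 14. cubby evict(k: besna_at) : 918
# 15. archive openup(p: /wujiplik/zoste) : trigrovurn
# 16. cubby stash(k: kano, v: 820) : 914
# 17. archive survey(p: /wujiplik) : [cridra/, grupru, ti/, tro, zoste]


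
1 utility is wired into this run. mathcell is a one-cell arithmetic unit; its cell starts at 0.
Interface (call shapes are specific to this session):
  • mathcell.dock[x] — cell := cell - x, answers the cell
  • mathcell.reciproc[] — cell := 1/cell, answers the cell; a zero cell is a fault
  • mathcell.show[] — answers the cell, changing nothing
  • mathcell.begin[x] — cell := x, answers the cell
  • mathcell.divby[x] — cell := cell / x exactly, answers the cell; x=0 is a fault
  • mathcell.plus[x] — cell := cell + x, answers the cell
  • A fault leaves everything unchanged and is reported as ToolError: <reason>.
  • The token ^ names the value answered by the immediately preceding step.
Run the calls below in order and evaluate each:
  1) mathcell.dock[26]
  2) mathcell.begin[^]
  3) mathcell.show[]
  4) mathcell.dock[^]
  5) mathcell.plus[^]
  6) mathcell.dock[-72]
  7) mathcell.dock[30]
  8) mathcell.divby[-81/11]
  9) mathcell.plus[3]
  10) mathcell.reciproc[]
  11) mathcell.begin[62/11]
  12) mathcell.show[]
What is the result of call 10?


Answer: -27/73

Derivation:
# 1. dock(x='26') ~> -26
# 2. begin(x='^') ~> -26
# 3. show() ~> -26
# 4. dock(x='^') ~> 0
# 5. plus(x='^') ~> 0
# 6. dock(x='-72') ~> 72
# 7. dock(x='30') ~> 42
# 8. divby(x='-81/11') ~> -154/27
# 9. plus(x='3') ~> -73/27
# 10. reciproc() ~> -27/73
# 11. begin(x='62/11') ~> 62/11
# 12. show() ~> 62/11
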